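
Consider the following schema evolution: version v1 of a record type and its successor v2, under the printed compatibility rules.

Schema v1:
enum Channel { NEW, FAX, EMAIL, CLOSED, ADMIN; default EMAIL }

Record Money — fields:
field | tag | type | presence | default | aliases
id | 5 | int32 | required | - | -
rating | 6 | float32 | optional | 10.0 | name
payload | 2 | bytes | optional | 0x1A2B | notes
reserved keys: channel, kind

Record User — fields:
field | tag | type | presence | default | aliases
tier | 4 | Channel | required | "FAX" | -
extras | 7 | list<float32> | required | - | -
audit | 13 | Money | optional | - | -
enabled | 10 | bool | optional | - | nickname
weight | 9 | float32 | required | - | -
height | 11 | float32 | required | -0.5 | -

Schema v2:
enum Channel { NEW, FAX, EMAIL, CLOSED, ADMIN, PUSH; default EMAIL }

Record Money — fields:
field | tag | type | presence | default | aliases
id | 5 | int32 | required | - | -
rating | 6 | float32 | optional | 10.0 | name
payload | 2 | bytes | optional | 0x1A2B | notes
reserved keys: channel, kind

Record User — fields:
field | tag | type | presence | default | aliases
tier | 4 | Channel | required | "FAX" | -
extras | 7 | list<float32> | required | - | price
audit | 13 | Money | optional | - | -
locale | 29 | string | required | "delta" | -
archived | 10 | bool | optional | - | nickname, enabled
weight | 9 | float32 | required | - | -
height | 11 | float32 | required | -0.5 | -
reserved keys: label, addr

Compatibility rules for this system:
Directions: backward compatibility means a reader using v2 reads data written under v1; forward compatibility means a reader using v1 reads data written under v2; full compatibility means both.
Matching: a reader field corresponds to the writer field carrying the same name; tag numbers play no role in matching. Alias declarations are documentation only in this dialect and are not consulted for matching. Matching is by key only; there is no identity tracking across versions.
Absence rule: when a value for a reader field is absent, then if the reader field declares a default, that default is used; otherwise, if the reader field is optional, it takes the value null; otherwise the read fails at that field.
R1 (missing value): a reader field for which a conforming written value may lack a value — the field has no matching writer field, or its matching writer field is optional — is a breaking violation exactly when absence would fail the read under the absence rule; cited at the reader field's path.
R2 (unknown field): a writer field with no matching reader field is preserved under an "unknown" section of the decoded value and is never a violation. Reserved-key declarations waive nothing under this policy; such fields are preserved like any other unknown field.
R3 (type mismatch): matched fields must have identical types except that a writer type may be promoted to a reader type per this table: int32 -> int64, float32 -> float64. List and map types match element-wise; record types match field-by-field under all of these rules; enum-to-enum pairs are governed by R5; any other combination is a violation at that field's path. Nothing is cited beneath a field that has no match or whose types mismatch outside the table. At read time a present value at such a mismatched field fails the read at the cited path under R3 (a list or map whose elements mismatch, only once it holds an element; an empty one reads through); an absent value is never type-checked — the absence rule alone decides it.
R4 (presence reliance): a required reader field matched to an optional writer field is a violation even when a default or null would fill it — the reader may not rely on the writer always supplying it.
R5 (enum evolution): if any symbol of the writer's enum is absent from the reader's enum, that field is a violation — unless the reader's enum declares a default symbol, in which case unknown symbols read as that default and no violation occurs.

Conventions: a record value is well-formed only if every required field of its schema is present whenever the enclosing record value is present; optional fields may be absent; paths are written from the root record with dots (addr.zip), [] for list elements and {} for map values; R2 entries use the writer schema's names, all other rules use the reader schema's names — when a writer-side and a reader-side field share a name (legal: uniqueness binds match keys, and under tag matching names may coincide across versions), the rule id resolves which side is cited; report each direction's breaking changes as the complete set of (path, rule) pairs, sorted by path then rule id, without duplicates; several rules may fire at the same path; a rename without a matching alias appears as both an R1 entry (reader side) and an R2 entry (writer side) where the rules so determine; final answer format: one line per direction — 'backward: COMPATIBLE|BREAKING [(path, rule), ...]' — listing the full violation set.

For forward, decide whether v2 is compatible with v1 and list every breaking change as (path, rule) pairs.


arrows below run writer -> reader for User
forward pass over User, reader schema v1, writer schema v2:
  tier <- tier (Channel -> Channel, writer required)
  extras <- extras (list<float32> -> list<float32>, writer required)
  audit <- audit (Money -> Money, writer optional)
  enabled: no writer-side match
  weight <- weight (float32 -> float32, writer required)
  height <- height (float32 -> float32, writer required)
  writer locale: unknown to reader
  writer archived: unknown to reader
  audit.id <- audit.id (int32 -> int32, writer required)
  audit.rating <- audit.rating (float32 -> float32, writer optional)
  audit.payload <- audit.payload (bytes -> bytes, writer optional)
  nothing fires on User: forward is COMPATIBLE
the rest of the User diff is inert for this question:
  added field locale to record User: required string, tag 29, default "delta" (in v2 it sits immediately before archived) -> fires no rule on User, leaving the asked answer as it is
  enum Channel (field tier in record User): symbol PUSH added -> fires no rule on User, leaving the asked answer as it is
  renamed field enabled to archived in record User (alias enabled declared on the renamed field) -> fires no rule on User, leaving the asked answer as it is

forward: COMPATIBLE []


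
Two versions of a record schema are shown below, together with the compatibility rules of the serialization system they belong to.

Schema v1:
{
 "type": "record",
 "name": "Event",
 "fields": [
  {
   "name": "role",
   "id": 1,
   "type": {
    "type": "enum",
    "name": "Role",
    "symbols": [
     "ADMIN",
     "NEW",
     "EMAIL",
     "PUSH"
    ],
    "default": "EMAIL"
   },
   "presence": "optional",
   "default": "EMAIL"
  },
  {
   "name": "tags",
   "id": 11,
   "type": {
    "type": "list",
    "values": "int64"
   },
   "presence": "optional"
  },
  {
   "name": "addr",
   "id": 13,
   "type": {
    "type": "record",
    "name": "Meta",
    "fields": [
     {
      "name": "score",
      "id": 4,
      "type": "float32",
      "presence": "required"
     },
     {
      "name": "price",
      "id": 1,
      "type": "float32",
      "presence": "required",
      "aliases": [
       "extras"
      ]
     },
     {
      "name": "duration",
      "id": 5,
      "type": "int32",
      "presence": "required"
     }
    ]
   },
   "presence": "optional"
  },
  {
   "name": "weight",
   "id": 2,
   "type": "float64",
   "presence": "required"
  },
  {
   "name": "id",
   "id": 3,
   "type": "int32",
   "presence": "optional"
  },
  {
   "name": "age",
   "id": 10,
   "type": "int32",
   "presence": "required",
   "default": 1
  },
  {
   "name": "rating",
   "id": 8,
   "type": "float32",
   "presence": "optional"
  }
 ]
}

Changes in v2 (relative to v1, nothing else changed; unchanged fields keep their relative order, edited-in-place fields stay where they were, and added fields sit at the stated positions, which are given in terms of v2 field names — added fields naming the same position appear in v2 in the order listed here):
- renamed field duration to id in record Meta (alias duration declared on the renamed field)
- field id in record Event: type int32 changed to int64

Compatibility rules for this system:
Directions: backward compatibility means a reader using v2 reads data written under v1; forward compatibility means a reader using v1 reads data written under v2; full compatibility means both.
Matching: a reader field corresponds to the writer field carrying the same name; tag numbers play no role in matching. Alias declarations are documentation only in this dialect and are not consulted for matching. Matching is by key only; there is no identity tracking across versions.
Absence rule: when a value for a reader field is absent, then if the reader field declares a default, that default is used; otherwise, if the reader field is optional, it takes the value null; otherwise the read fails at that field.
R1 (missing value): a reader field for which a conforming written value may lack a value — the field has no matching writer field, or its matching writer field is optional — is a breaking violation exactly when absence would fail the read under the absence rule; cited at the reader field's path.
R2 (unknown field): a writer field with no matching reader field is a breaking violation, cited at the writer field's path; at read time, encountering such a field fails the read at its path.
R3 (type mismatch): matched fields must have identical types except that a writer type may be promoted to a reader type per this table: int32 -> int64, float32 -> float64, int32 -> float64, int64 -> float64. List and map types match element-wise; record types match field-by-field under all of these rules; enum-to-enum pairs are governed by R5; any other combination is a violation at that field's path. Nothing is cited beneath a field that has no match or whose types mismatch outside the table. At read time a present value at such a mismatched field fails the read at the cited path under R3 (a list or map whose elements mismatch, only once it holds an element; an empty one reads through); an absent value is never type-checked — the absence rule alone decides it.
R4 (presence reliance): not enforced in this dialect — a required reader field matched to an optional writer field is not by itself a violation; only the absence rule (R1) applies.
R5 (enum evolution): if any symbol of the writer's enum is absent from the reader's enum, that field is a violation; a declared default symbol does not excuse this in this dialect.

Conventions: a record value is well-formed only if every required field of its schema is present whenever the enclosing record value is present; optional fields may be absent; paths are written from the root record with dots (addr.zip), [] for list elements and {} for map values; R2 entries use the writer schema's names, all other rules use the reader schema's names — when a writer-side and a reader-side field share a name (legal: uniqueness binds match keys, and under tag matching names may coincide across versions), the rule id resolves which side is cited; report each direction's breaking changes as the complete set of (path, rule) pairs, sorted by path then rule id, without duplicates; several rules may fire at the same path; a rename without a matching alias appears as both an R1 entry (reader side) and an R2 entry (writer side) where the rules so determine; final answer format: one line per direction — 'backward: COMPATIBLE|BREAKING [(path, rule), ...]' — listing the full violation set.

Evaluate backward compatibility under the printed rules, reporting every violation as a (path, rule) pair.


each type pair in Event: writer, then reader
backward analysis of Event with v2 as reader and v1 as writer:
  role: paired with writer role (Role -> Role; writer optional)
  tags: paired with writer tags (list<int64> -> list<int64>; writer optional)
  addr: paired with writer addr (Meta -> Meta; writer optional)
  weight: paired with writer weight (float64 -> float64; writer required)
  id: paired with writer id (int32 -> int64; writer optional)
  age: paired with writer age (int32 -> int32; writer required)
  rating: paired with writer rating (float32 -> float32; writer optional)
  addr.score: paired with writer addr.score (float32 -> float32; writer required)
  addr.price: paired with writer addr.price (float32 -> float32; writer required)
  addr.id has no writer counterpart
  writer addr.duration: unknown to reader
  R2 fires at addr.duration
  R1 fires at addr.id
  => 2 violation(s): backward is BREAKING for Event
the other Event changes do not affect what is asked:
  field id in record Event: type int32 changed to int64 -> fires only in the forward direction of Event, which is not asked here

backward: BREAKING [(addr.duration, R2), (addr.id, R1)]


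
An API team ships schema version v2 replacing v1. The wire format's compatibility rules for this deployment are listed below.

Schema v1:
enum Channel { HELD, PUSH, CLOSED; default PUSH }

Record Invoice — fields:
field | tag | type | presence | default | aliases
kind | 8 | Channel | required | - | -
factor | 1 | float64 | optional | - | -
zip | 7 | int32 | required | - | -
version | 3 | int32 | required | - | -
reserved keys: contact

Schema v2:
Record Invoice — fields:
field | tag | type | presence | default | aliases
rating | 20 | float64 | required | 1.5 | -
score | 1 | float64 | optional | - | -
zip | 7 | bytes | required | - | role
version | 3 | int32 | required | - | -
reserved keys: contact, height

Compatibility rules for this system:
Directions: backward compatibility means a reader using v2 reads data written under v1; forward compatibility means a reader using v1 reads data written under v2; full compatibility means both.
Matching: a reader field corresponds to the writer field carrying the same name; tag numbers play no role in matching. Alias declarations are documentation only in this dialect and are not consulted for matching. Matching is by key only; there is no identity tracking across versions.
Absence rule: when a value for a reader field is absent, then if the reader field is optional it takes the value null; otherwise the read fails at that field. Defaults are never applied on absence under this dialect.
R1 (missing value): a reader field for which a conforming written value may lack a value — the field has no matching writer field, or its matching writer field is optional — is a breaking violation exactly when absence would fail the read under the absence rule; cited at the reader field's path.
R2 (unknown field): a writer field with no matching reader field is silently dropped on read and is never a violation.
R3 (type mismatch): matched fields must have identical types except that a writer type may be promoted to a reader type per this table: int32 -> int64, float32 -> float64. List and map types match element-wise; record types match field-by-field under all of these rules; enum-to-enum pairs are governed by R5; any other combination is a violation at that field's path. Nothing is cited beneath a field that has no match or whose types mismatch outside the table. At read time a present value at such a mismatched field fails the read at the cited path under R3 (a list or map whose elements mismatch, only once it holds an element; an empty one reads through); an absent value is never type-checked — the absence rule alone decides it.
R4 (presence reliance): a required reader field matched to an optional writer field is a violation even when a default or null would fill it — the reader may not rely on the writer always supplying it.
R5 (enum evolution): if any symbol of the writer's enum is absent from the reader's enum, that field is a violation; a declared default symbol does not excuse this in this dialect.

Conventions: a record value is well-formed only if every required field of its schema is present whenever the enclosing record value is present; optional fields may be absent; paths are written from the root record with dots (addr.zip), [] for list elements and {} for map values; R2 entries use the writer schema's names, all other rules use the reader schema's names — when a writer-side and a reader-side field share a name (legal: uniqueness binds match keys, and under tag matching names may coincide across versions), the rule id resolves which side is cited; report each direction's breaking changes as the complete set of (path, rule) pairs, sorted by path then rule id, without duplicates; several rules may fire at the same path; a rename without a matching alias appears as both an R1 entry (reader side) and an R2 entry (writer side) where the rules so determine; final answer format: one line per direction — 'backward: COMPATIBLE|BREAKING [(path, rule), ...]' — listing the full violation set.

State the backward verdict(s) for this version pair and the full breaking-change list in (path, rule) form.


backward: BREAKING [(rating, R1), (zip, R3)]

in Invoice below, arrows point writer -> reader
backward for Invoice (reader v2, writer v1):
  rating has no writer counterpart
  score has no writer counterpart
  zip: int32 -> bytes, writer required; from zip
  version: int32 -> int32, writer required; from version
  leftover writer field: kind
  leftover writer field: factor
  violation R1 at rating
  violation R3 at zip
  => backward verdict for Invoice: BREAKING, 2 violation(s)
the other Invoice changes do not affect what is asked:
  removed field kind from record Invoice -> fires only in the forward direction of Invoice, which is not asked here
  renamed field factor to score in record Invoice -> triggers nothing under Invoice's printed rules — same verdict


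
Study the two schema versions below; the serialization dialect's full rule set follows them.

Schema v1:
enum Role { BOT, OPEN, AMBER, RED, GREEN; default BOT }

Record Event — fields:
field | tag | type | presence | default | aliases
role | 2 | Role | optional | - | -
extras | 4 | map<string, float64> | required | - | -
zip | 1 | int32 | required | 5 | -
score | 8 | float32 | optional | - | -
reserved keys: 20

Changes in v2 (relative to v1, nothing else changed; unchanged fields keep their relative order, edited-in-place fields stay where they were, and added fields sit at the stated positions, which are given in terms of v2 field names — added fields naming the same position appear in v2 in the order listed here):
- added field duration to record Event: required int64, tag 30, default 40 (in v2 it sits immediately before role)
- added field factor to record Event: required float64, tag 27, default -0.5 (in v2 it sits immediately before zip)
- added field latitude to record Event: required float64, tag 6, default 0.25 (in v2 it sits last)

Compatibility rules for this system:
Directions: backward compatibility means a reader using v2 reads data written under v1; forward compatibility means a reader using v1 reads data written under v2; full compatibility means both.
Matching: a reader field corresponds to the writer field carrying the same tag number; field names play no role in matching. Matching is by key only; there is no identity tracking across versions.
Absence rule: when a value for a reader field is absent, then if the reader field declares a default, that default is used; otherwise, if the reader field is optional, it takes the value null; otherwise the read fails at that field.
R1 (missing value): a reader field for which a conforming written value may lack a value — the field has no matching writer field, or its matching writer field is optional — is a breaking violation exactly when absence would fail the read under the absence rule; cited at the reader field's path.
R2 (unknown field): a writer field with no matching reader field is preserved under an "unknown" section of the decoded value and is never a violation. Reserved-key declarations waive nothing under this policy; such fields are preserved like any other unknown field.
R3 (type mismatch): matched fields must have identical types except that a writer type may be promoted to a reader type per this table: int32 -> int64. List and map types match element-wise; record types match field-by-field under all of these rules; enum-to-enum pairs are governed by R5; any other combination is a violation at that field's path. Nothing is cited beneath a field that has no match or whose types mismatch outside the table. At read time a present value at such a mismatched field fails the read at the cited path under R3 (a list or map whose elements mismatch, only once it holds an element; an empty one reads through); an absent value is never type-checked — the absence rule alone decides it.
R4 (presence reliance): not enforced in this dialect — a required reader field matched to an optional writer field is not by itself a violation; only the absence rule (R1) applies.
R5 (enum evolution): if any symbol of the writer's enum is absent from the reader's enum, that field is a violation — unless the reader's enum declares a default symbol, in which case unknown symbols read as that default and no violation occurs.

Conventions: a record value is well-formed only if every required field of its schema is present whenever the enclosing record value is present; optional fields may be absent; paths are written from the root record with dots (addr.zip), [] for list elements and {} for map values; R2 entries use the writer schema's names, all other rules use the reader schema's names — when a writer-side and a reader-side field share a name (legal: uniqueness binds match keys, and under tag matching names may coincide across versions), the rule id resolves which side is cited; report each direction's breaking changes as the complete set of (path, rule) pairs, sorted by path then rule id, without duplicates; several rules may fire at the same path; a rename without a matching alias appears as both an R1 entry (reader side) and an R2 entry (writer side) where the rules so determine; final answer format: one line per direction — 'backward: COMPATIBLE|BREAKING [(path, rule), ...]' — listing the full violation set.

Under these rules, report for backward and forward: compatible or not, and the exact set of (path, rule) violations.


backward: COMPATIBLE []; forward: COMPATIBLE []

each type pair in Event: writer, then reader
checking backward for Event: reader v2 against writer v1:
  duration: no writer match
  role: paired with writer role (Role -> Role; writer optional)
  extras: paired with writer extras (map<string, float64> -> map<string, float64>; writer required)
  factor: no writer match
  zip: paired with writer zip (int32 -> int32; writer required)
  score: paired with writer score (float32 -> float32; writer optional)
  latitude: no writer match
  => backward verdict for Event: COMPATIBLE, no violations
checking forward for Event: reader v1 against writer v2:
  role: paired with writer role (Role -> Role; writer optional)
  extras: paired with writer extras (map<string, float64> -> map<string, float64>; writer required)
  zip: paired with writer zip (int32 -> int32; writer required)
  score: paired with writer score (float32 -> float32; writer optional)
  writer field duration has no reader counterpart
  writer field factor has no reader counterpart
  writer field latitude has no reader counterpart
  => forward verdict for Event: COMPATIBLE, no violations


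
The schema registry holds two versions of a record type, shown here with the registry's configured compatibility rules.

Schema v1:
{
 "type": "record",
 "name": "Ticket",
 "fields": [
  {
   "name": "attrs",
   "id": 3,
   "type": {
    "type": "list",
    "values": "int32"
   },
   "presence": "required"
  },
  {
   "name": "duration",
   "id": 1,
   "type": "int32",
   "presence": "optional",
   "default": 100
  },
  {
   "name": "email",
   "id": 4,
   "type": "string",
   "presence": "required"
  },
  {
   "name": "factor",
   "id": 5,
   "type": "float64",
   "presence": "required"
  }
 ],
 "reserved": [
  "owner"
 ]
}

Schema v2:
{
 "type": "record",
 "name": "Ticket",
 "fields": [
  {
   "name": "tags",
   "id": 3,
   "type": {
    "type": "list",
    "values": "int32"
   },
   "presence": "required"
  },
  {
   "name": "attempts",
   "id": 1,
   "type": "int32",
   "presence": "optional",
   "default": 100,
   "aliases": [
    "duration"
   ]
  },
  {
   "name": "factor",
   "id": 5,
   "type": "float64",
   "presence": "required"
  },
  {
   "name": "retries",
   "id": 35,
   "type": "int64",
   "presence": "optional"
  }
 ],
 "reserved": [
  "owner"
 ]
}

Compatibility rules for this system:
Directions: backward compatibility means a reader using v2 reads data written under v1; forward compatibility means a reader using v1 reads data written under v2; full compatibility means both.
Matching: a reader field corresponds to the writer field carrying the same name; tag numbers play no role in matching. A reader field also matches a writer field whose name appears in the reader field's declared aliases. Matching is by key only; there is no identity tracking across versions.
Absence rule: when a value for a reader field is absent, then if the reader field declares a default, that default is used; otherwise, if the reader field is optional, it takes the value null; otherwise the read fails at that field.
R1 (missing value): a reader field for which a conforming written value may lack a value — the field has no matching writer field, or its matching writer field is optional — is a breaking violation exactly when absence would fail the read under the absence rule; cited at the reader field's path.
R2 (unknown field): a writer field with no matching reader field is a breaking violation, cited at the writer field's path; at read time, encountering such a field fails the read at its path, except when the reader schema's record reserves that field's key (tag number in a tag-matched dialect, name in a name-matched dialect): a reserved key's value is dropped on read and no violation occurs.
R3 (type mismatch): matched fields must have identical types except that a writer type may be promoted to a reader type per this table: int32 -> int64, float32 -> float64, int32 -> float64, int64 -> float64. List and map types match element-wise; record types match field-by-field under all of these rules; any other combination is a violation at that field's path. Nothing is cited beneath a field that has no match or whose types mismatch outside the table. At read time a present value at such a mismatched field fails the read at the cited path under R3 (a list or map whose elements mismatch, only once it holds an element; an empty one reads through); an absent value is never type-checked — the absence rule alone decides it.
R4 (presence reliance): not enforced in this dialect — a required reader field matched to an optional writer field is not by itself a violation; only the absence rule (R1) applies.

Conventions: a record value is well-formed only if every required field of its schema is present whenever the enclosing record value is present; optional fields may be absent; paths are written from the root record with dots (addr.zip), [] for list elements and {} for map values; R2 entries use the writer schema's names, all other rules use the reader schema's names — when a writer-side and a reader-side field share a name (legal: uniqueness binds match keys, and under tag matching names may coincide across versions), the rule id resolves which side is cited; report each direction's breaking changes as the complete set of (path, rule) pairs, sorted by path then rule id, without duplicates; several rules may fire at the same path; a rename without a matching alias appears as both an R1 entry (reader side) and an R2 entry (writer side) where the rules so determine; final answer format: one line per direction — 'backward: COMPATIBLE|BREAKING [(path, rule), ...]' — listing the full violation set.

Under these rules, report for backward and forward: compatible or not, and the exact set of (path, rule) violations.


backward: BREAKING [(attrs, R2), (email, R2), (tags, R1)]; forward: BREAKING [(attempts, R2), (attrs, R1), (email, R1), (retries, R2), (tags, R2)]

each type pair in Ticket: writer, then reader
checking backward for Ticket: reader v2 against writer v1:
  no writer field matches reader tags
  attempts: int32 -> int32, writer optional; from duration
  factor: float64 -> float64, writer required; from factor
  no writer field matches reader retries
  writer attrs: unknown to reader
  writer email: unknown to reader
  rule R2 violated at attrs
  rule R2 violated at email
  rule R1 violated at tags
  => backward verdict for Ticket: BREAKING, 3 violation(s)
checking forward for Ticket: reader v1 against writer v2:
  no writer field matches reader attrs
  no writer field matches reader duration
  no writer field matches reader email
  factor: float64 -> float64, writer required; from factor
  writer tags: unknown to reader
  writer attempts: unknown to reader
  writer retries: unknown to reader
  rule R2 violated at attempts
  rule R1 violated at attrs
  rule R1 violated at email
  rule R2 violated at retries
  rule R2 violated at tags
  => forward verdict for Ticket: BREAKING, 5 violation(s)


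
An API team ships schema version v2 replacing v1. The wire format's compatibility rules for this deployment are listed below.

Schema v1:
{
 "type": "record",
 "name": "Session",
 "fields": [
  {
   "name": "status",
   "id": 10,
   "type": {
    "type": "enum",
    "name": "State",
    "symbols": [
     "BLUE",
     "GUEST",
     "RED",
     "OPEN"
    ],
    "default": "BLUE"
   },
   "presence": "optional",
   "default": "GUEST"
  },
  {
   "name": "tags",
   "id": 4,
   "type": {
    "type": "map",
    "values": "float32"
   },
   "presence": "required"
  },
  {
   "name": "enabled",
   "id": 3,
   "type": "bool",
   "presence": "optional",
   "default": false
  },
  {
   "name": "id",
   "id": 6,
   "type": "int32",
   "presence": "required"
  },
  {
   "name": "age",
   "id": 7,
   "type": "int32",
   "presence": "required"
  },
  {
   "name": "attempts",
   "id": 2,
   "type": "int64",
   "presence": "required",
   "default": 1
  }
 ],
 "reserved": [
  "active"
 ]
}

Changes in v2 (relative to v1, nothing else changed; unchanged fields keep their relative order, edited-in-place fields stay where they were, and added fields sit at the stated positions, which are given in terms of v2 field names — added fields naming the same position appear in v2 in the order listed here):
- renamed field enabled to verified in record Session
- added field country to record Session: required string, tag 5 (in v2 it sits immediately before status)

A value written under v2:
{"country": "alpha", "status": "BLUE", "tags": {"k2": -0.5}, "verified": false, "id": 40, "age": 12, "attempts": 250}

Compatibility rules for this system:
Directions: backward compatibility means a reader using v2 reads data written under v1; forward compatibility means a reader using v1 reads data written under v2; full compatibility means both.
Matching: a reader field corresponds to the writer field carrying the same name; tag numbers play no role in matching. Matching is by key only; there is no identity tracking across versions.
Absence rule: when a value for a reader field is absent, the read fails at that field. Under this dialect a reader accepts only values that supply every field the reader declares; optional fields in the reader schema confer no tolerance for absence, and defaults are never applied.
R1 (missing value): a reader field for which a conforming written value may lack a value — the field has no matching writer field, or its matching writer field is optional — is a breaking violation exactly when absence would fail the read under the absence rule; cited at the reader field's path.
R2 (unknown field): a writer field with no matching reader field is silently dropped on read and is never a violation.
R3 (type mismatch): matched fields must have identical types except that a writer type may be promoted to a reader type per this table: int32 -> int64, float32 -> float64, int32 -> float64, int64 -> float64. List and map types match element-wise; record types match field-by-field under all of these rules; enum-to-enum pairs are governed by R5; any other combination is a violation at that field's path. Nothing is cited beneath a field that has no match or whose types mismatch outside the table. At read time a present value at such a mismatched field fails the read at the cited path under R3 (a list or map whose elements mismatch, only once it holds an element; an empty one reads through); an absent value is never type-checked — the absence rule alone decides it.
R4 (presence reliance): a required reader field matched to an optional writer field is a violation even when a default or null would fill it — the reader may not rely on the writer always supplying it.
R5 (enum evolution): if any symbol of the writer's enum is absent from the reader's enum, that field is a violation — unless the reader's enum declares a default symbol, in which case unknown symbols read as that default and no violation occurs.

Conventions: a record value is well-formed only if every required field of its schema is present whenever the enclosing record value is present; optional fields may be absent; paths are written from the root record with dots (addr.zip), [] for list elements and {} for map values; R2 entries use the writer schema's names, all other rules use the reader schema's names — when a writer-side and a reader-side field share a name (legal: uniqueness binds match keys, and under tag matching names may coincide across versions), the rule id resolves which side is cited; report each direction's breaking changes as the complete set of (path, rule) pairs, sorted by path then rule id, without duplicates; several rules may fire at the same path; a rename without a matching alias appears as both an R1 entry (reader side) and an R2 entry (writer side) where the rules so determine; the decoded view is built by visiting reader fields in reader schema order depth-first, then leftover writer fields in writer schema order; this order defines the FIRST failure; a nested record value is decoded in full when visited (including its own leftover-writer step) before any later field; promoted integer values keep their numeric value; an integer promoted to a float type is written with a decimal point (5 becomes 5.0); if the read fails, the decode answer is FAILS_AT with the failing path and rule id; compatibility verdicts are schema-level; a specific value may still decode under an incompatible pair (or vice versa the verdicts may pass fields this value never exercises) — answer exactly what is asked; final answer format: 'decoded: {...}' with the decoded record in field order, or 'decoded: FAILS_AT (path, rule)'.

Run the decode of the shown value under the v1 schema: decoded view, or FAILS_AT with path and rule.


arrows below run writer -> reader for Session
decoding the Session value with the v1 reader:
  status := "BLUE"
  tags := {"k2": -0.5}
  read fails at enabled under R1 (no fill)
  => FAILS_AT (enabled, R1)
remaining Session differences; none change what is asked:
  added field country to record Session: required string, tag 5 (in v2 it sits immediately before status) -> matters for Session compatibility verdicts, not for this value's decode

decoded: FAILS_AT (enabled, R1)


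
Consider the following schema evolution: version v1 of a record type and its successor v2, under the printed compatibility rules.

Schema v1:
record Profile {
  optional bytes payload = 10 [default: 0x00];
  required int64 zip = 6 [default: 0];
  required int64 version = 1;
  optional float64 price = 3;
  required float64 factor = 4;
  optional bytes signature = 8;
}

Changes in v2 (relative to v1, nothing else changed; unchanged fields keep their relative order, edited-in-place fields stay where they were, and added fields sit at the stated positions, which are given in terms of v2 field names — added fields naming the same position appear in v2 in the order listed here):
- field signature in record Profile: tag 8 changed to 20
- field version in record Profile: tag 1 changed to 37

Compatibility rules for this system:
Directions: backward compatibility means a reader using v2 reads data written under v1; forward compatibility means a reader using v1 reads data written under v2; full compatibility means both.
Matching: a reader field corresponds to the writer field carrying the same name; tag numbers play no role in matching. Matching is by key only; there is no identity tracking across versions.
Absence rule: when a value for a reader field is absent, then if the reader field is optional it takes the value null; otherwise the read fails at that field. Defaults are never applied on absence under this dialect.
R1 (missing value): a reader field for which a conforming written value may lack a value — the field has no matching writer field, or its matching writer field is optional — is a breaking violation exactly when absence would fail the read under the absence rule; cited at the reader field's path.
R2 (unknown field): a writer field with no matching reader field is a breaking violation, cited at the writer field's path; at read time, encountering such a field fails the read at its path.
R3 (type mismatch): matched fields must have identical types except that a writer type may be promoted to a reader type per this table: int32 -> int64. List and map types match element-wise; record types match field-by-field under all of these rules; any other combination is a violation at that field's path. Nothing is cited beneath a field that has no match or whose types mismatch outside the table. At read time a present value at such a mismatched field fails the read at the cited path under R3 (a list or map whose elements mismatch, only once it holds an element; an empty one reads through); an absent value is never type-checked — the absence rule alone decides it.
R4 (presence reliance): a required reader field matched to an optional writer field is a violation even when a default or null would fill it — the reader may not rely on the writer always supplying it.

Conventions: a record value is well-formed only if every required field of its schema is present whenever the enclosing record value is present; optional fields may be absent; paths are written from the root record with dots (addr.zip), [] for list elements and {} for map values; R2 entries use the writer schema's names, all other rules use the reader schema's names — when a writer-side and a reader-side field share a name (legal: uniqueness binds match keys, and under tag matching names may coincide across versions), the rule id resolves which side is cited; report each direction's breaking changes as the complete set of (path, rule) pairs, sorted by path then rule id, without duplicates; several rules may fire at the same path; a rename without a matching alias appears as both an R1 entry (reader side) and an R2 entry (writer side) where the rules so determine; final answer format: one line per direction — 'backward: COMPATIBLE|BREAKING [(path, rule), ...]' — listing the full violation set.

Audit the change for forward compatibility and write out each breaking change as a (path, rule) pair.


in Profile below, arrows point writer -> reader
checking forward for Profile: reader v1 against writer v2:
  payload <- payload (bytes -> bytes, writer optional)
  zip <- zip (int64 -> int64, writer required)
  version <- version (int64 -> int64, writer required)
  price <- price (float64 -> float64, writer optional)
  factor <- factor (float64 -> float64, writer required)
  signature <- signature (bytes -> bytes, writer optional)
  => forward verdict for Profile: COMPATIBLE, no violations
diffs on Profile not affecting the asked answer:
  field signature in record Profile: tag 8 changed to 20 -> triggers nothing under Profile's printed rules — same verdict
  field version in record Profile: tag 1 changed to 37 -> triggers nothing under Profile's printed rules — same verdict

forward: COMPATIBLE []


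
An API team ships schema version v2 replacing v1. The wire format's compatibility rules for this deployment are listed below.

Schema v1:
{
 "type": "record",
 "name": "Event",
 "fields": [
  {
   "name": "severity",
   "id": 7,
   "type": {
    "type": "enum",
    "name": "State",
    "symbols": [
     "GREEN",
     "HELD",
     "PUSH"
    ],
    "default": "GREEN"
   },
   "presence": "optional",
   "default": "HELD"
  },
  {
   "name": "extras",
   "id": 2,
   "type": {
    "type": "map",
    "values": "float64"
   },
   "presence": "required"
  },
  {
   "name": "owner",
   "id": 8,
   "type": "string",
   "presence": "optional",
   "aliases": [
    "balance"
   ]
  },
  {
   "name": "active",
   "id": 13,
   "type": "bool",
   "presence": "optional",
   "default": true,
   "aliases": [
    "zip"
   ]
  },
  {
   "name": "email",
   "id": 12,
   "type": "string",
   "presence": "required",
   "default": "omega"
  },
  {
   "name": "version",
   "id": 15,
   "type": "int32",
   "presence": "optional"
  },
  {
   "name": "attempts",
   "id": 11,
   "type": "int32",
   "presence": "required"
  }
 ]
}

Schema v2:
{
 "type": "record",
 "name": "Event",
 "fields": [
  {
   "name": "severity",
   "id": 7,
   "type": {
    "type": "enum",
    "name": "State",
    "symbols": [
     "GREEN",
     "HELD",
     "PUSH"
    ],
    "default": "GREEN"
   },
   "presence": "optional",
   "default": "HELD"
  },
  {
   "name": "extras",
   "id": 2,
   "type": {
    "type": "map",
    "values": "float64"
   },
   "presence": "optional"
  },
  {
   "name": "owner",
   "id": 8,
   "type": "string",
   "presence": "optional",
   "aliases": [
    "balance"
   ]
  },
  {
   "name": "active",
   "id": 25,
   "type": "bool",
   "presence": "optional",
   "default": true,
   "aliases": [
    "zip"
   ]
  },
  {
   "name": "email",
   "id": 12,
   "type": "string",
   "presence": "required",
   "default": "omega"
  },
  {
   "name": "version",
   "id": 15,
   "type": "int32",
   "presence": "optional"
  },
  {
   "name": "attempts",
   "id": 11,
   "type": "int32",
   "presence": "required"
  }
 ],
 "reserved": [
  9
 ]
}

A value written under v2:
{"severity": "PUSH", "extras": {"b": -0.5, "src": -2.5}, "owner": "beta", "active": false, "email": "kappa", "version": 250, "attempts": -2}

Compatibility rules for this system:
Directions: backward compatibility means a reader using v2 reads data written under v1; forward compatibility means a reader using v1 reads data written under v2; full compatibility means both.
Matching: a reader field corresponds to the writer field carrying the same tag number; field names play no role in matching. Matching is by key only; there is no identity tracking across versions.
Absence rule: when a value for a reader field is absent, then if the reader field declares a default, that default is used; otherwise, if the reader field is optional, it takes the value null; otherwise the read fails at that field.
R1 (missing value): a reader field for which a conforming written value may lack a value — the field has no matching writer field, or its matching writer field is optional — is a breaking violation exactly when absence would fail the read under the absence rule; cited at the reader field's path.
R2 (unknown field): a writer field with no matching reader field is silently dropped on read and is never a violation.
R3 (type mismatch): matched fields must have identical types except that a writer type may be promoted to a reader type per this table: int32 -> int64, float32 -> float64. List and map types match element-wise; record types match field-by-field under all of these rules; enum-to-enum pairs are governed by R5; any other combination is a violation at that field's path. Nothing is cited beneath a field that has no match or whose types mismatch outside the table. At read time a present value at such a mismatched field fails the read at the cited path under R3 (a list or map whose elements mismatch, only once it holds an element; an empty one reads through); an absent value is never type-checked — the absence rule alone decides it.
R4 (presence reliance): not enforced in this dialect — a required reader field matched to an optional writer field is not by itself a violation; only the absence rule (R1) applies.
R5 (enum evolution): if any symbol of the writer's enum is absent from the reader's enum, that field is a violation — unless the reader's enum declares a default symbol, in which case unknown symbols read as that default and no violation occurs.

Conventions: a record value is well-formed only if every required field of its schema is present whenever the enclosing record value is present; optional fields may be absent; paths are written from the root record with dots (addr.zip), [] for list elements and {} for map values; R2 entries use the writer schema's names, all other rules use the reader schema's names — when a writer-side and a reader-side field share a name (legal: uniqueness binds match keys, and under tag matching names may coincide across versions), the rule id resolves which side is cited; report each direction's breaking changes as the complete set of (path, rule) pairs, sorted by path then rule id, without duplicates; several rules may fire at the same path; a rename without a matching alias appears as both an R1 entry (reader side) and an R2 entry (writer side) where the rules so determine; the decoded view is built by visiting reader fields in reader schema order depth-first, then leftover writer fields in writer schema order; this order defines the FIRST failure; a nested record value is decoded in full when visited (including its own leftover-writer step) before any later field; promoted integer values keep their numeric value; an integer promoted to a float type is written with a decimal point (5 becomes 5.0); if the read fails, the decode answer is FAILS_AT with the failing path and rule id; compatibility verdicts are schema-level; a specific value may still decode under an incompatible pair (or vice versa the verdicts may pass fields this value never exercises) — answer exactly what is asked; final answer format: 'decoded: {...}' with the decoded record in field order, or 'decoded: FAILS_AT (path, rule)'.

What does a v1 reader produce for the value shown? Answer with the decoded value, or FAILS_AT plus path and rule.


in Event below, arrows point writer -> reader
decode (reader v1):
  severity := "PUSH"
  extras := {"b": -0.5, "src": -2.5}
  owner := "beta"
  active := true (absent -> default)
  email := "kappa"
  version := 250
  attempts := -2
  writer active: unknown -> dropped
  => decoded: {"severity": "PUSH", "extras": {"b": -0.5, "src": -2.5}, "owner": "beta", "active": true, "email": "kappa", "version": 250, "attempts": -2}
the rest of the Event diff is inert for this question:
  field extras in record Event: required changed to optional -> changes Event's schema-level verdicts only — the decode of this value is the same

decoded: {"severity": "PUSH", "extras": {"b": -0.5, "src": -2.5}, "owner": "beta", "active": true, "email": "kappa", "version": 250, "attempts": -2}
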